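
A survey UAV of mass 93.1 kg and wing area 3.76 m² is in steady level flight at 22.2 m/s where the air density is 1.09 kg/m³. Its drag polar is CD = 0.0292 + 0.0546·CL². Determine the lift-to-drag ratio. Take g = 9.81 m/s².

L/D = 12.2

Level flight ⇒ L = W = m·g = 93.1 × 9.81 = 913.31 N.
Dynamic pressure q = 0.5 × 1.09 × 22.2² = 268.6 Pa.
CL = 2W/(ρv²S) = 2×913.31/(1.09×22.2²×3.76) = 0.9043.
CD = 0.0292 + 0.0546 × 0.9043² = 0.07385.
L/D = CL/CD = 0.9043 / 0.07385 = 12.2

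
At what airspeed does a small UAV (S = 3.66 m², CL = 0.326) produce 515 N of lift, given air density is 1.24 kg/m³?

L = ½ρv²S·CL ⇒ v = √(2L/(ρ·S·CL))
v = √(2 × 515 / (1.24 × 3.66 × 0.326)) = √696.2 = 26.4 m/s

v = 26.4 m/s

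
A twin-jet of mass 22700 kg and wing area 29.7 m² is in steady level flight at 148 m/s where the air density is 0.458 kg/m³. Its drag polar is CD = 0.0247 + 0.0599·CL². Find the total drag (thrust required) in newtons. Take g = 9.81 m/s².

D = 23600 N

Weight W = mg = 22700 × 9.81 = 2.2269×10^5 N; in level flight L = W.
q = ½ρv² = ½ × 0.458 × 148² = 5016 Pa.
CL = 2W/(ρv²S) = 2×2.2269×10^5/(0.458×148²×29.7) = 1.495.
CD = 0.0247 + 0.0599 × 1.495² = 0.1585.
D = q·S·CD = 5016 × 29.7 × 0.1585 = 23620 N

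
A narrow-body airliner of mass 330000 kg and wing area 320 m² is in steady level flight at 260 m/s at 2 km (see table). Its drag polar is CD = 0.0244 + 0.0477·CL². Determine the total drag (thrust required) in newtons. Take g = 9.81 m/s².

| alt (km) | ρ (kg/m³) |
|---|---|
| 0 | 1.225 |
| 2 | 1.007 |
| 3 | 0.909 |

At 2 km, from the table: ρ = 1.007 kg/m³.
Weight W = mg = 330000 × 9.81 = 3.2373×10^6 N; in level flight L = W.
q = ½ρv² = ½ × 1.007 × 260² = 34040 Pa.
Required CL = L/(qS) = 3.2373×10^6/(34040·320) = 0.2972.
CD = 0.0244 + 0.0477 × 0.2972² = 0.02861.
D = q·S·CD = 34040 × 320 × 0.02861 = 3.117×10^5 N

D = 3.12×10^5 N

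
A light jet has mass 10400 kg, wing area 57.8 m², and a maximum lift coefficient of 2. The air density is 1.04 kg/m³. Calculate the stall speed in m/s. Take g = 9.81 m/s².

V_stall = 41.2 m/s

Weight W = mg = 10400 × 9.81 = 1.02×10^5 N.
From L = ½ρV²S·CL,max = W: V_stall = √(2W/(ρSCL,max)) = √(2·1.02×10^5/(1.04·57.8·2))
V_stall = √1697 = 41.2 m/s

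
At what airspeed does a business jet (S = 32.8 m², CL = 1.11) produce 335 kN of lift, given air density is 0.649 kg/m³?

v = 168 m/s

L = ½ρv²S·CL ⇒ v = √(2L/(ρ·S·CL))
v = √(2 × 3.35×10^5 / (0.649 × 32.8 × 1.11)) = √28360 = 168 m/s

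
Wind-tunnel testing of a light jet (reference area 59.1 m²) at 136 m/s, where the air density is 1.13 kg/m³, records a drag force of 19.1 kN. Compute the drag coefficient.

CD = 0.0309

From D = ½ρv²S·CD, rearranging gives CD = 2D/(ρv²S).
CD = 2 × 19100 / (1.13 × 136² × 59.1) = 0.0309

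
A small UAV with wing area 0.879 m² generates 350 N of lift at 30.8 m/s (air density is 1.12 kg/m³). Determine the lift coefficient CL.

CL = 0.75

From L = ½ρv²S·CL, rearranging gives CL = 2L/(ρv²S).
CL = 2 × 350 / (1.12 × 30.8² × 0.879) = 0.75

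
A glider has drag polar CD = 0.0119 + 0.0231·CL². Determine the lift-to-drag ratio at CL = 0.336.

CD = 0.0119 + 0.0231 × 0.336² = 0.01451
L/D = CL/CD = 0.336 / 0.01451 = 23.2

L/D = 23.2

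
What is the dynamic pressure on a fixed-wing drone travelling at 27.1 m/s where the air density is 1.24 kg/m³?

q = ½ρv² = ½ × 1.24 × 27.1² = 455 Pa

q = 455 Pa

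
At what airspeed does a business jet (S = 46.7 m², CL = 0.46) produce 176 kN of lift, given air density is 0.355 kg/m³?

L = ½ρv²S·CL ⇒ v = √(2L/(ρ·S·CL))
v = √(2 × 1.76×10^5 / (0.355 × 46.7 × 0.46)) = √46160 = 215 m/s

v = 215 m/s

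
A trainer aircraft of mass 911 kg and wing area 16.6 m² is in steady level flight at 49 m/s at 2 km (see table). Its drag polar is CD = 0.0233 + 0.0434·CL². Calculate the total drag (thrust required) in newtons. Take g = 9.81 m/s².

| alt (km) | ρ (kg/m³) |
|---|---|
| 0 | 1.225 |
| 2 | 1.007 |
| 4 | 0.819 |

At 2 km, from the table: ρ = 1.007 kg/m³.
In steady level flight, lift balances weight: W = mg = 911 × 9.81 = 8936.9 N.
q = ½ρv² = ½ × 1.007 × 49² = 1209 Pa.
CL = 2W/(ρv²S) = 2×8936.9/(1.007×49²×16.6) = 0.4453.
CD = 0.0233 + 0.0434 × 0.4453² = 0.03191.
D = q·S·CD = 1209 × 16.6 × 0.03191 = 640.3 N

D = 640 N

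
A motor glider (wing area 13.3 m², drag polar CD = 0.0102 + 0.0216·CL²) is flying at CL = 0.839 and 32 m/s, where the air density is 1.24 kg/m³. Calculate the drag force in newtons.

CD = 0.0102 + 0.0216 × 0.839² = 0.0254
D = ½ρv²S·CD = ½ × 1.24 × 32² × 13.3 × 0.0254 = 215 N

D = 215 N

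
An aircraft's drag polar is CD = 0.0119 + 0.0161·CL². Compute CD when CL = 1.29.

CD = 0.0387

CD = 0.0119 + 0.0161 × 1.29² = 0.0119 + 0.02679 = 0.0387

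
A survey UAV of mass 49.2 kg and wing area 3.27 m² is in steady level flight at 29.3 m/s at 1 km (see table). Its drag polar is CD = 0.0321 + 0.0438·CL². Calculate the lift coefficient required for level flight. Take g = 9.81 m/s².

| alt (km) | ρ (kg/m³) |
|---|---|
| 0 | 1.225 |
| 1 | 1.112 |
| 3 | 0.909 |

CL = 0.309

At 1 km, from the table: ρ = 1.112 kg/m³.
Level flight ⇒ L = W = m·g = 49.2 × 9.81 = 482.65 N.
q = ½ρv² = ½ × 1.112 × 29.3² = 477.3 Pa.
CL = W/(q·S) = 482.65 / (477.3 × 3.27) = 0.3092.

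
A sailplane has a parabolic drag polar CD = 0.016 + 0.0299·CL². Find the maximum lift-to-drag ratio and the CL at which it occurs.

(L/D)max = 22.9, at CL = 0.732

For CD = CD0 + K·CL², (L/D)max occurs at CL* = √(CD0/K) and equals 1/(2√(K·CD0)).
(L/D)max = 1/(2√(0.0299 × 0.016)) = 1/(2 × 0.02187) = 22.9
CL* = √(0.016/0.0299) = 0.732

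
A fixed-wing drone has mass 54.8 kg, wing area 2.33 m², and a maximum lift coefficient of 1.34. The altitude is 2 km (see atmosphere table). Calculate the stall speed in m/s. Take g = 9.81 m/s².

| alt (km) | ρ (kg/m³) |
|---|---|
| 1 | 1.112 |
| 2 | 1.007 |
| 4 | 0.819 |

At 2 km, from the table: ρ = 1.007 kg/m³.
Weight W = mg = 54.8 × 9.81 = 537.6 N.
From L = ½ρV²S·CL,max = W: V_stall = √(2W/(ρSCL,max)) = √(2·537.6/(1.007·2.33·1.34))
V_stall = √342 = 18.5 m/s

V_stall = 18.5 m/s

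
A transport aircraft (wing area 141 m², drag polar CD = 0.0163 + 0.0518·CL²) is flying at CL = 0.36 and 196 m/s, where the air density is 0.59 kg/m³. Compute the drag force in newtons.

D = 36800 N

CD = 0.0163 + 0.0518 × 0.36² = 0.02301
D = ½ρv²S·CD = ½ × 0.59 × 196² × 141 × 0.02301 = 36800 N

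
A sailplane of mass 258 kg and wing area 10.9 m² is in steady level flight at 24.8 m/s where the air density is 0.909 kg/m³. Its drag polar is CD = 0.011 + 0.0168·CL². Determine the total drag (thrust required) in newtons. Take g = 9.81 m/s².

D = 68.8 N

In steady level flight, lift balances weight: W = mg = 258 × 9.81 = 2531 N.
q = ½ρv² = ½ × 0.909 × 24.8² = 279.5 Pa.
CL = W/(q·S) = 2531 / (279.5 × 10.9) = 0.8307.
CD = 0.011 + 0.0168 × 0.8307² = 0.02259.
D = q·S·CD = 279.5 × 10.9 × 0.02259 = 68.84 N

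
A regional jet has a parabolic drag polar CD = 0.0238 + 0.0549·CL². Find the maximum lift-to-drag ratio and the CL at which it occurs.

(L/D)max = 13.8, at CL = 0.658

For CD = CD0 + K·CL², (L/D)max occurs at CL* = √(CD0/K) and equals 1/(2√(K·CD0)).
(L/D)max = 1/(2√(0.0549 × 0.0238)) = 1/(2 × 0.03615) = 13.8
CL* = √(0.0238/0.0549) = 0.658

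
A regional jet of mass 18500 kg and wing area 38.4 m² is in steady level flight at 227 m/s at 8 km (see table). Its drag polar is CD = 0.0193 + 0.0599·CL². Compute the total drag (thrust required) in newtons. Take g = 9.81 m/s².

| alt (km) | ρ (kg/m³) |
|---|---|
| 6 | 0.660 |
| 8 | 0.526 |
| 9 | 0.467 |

At 8 km, from the table: ρ = 0.526 kg/m³.
Level flight ⇒ L = W = m·g = 18500 × 9.81 = 1.8148×10^5 N.
q = ½ρv² = ½ × 0.526 × 227² = 13550 Pa.
CL = W/(q·S) = 1.8148×10^5 / (13550 × 38.4) = 0.3487.
CD = 0.0193 + 0.0599 × 0.3487² = 0.02659.
D = q·S·CD = 13550 × 38.4 × 0.02659 = 13830 N

D = 13800 N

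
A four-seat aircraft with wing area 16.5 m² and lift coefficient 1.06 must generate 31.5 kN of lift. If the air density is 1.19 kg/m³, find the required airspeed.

L = ½ρv²S·CL ⇒ v = √(2L/(ρ·S·CL))
v = √(2 × 31500 / (1.19 × 16.5 × 1.06)) = √3027 = 55 m/s

v = 55 m/s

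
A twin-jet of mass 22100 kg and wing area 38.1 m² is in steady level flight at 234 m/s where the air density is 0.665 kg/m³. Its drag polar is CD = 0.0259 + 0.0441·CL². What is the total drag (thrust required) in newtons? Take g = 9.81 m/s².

Weight W = mg = 22100 × 9.81 = 2.168×10^5 N; in level flight L = W.
q = ½ρv² = ½ × 0.665 × 234² = 18210 Pa.
CL = 2W/(ρv²S) = 2×2.168×10^5/(0.665×234²×38.1) = 0.3125.
CD = 0.0259 + 0.0441 × 0.3125² = 0.03021.
D = q·S·CD = 18210 × 38.1 × 0.03021 = 20950 N

D = 21000 N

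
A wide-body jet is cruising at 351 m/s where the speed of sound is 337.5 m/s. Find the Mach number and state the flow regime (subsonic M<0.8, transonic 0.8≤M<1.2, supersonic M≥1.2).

M = 1.04 (transonic)

M = v/a = 351 / 337.5 = 1.04
M = 1.04 → transonic.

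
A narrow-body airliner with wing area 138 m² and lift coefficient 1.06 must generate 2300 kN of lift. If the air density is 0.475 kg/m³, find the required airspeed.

v = 257 m/s

L = ½ρv²S·CL ⇒ v = √(2L/(ρ·S·CL))
v = √(2 × 2.3×10^6 / (0.475 × 138 × 1.06)) = √66200 = 257 m/s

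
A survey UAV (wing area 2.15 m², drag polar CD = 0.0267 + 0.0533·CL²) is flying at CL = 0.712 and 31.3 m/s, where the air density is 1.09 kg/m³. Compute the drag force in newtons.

CD = 0.0267 + 0.0533 × 0.712² = 0.05372
D = ½ρv²S·CD = ½ × 1.09 × 31.3² × 2.15 × 0.05372 = 61.7 N

D = 61.7 N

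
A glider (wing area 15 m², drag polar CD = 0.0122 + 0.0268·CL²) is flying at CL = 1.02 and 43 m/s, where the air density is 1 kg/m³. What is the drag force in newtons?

D = 556 N

CD = 0.0122 + 0.0268 × 1.02² = 0.04008
D = ½ρv²S·CD = ½ × 1 × 43² × 15 × 0.04008 = 556 N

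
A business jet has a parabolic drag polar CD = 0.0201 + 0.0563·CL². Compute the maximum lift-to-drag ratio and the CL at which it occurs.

For CD = CD0 + K·CL², (L/D)max occurs at CL* = √(CD0/K) and equals 1/(2√(K·CD0)).
(L/D)max = 1/(2√(0.0563 × 0.0201)) = 1/(2 × 0.03364) = 14.9
CL* = √(0.0201/0.0563) = 0.598

(L/D)max = 14.9, at CL = 0.598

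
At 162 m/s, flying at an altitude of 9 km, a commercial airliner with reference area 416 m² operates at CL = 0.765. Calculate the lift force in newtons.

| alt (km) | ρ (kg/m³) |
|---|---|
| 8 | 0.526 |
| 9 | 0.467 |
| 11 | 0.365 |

L = 1.95×10^6 N

At 9 km, from the table: ρ = 0.467 kg/m³.
L = ½ρv²S·CL = ½ × 0.467 × 162² × 416 × 0.765 = 1.95×10^6 N ≈ 1950 kN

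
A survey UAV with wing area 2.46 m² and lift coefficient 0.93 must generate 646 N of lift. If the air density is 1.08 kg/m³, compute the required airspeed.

v = 22.9 m/s

L = ½ρv²S·CL ⇒ v = √(2L/(ρ·S·CL))
v = √(2 × 646 / (1.08 × 2.46 × 0.93)) = √522.9 = 22.9 m/s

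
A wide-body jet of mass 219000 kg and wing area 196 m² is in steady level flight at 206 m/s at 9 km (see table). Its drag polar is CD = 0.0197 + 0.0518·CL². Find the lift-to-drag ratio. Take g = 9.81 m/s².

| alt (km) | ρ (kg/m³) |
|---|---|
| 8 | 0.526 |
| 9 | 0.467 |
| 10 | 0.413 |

At 9 km, from the table: ρ = 0.467 kg/m³.
In steady level flight, lift balances weight: W = mg = 219000 × 9.81 = 2.1484×10^6 N.
Dynamic pressure q = 0.5 × 0.467 × 206² = 9909 Pa.
CL = 2W/(ρv²S) = 2×2.1484×10^6/(0.467×206²×196) = 1.106.
CD = 0.0197 + 0.0518 × 1.106² = 0.08309.
L/D = CL/CD = 1.106 / 0.08309 = 13.3

L/D = 13.3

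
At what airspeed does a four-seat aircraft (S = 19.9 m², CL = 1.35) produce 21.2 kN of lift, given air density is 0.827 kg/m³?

v = 43.7 m/s

L = ½ρv²S·CL ⇒ v = √(2L/(ρ·S·CL))
v = √(2 × 21200 / (0.827 × 19.9 × 1.35)) = √1908 = 43.7 m/s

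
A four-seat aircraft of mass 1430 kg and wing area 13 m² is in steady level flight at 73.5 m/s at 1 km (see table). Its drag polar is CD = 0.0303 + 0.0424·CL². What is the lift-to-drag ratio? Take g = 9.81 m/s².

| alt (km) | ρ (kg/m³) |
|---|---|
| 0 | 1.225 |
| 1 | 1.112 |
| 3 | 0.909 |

At 1 km, from the table: ρ = 1.112 kg/m³.
Level flight ⇒ L = W = m·g = 1430 × 9.81 = 14028 N.
q = ½ρv² = ½ × 1.112 × 73.5² = 3004 Pa.
CL = W/(q·S) = 14028 / (3004 × 13) = 0.3593.
CD = 0.0303 + 0.0424 × 0.3593² = 0.03577.
L/D = CL/CD = 0.3593 / 0.03577 = 10

L/D = 10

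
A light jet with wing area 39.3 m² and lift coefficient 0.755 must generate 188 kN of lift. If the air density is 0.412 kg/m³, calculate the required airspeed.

v = 175 m/s

L = ½ρv²S·CL ⇒ v = √(2L/(ρ·S·CL))
v = √(2 × 1.88×10^5 / (0.412 × 39.3 × 0.755)) = √30760 = 175 m/s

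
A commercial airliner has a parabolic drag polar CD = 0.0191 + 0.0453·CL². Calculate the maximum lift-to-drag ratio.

(L/D)max = 17

For CD = CD0 + K·CL², (L/D)max occurs at CL* = √(CD0/K) and equals 1/(2√(K·CD0)).
(L/D)max = 1/(2√(0.0453 × 0.0191)) = 1/(2 × 0.02941) = 17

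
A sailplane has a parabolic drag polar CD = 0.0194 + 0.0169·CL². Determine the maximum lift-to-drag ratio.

(L/D)max = 27.6

For CD = CD0 + K·CL², (L/D)max occurs at CL* = √(CD0/K) and equals 1/(2√(K·CD0)).
(L/D)max = 1/(2√(0.0169 × 0.0194)) = 1/(2 × 0.01811) = 27.6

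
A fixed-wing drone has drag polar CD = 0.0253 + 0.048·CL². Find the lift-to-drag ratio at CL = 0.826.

CD = 0.0253 + 0.048 × 0.826² = 0.05805
L/D = CL/CD = 0.826 / 0.05805 = 14.2

L/D = 14.2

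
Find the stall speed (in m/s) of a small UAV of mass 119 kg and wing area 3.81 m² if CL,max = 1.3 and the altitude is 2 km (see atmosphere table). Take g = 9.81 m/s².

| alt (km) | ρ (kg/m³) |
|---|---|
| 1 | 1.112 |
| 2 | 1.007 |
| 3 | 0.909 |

At 2 km, from the table: ρ = 1.007 kg/m³.
Stall occurs when L = W at CL,max. W = mg = 119 × 9.81 = 1167 N.
V_stall = √(2W/(ρ·S·CL,max)) = √(2 × 1167 / (1.007 × 3.81 × 1.3))
V_stall = √468.1 = 21.6 m/s

V_stall = 21.6 m/s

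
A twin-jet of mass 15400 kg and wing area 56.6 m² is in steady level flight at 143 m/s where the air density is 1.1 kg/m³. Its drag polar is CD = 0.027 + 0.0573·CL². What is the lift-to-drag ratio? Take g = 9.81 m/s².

Level flight ⇒ L = W = m·g = 15400 × 9.81 = 1.5107×10^5 N.
q = ½ρv² = ½ × 1.1 × 143² = 11250 Pa.
Required CL = L/(qS) = 1.5107×10^5/(11250·56.6) = 0.2373.
CD = 0.027 + 0.0573 × 0.2373² = 0.03023.
L/D = CL/CD = 0.2373 / 0.03023 = 7.85

L/D = 7.85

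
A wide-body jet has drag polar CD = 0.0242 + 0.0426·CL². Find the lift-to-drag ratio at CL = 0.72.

L/D = 15.6

CD = 0.0242 + 0.0426 × 0.72² = 0.04628
L/D = CL/CD = 0.72 / 0.04628 = 15.6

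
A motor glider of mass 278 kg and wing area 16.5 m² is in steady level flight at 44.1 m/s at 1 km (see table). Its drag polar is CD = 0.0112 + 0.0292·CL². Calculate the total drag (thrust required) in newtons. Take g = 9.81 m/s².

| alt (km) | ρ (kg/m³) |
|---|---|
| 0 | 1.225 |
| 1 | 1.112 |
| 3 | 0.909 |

At 1 km, from the table: ρ = 1.112 kg/m³.
In steady level flight, lift balances weight: W = mg = 278 × 9.81 = 2727.2 N.
q = ½ρv² = ½ × 1.112 × 44.1² = 1081 Pa.
CL = 2W/(ρv²S) = 2×2727.2/(1.112×44.1²×16.5) = 0.1529.
CD = 0.0112 + 0.0292 × 0.1529² = 0.01188.
D = q·S·CD = 1081 × 16.5 × 0.01188 = 212 N

D = 212 N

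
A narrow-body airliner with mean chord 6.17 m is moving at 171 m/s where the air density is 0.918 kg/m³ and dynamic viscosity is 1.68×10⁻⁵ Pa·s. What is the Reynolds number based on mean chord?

Re = ρ·v·c/μ = 0.918 × 171 × 6.17 / (1.68×10⁻⁵) = 5.77×10^7

Re = 5.77×10^7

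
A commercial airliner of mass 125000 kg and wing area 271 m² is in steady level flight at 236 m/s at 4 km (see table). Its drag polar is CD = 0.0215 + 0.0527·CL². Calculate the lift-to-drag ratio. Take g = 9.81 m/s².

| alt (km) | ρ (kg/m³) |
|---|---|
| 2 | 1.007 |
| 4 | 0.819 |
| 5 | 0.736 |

At 4 km, from the table: ρ = 0.819 kg/m³.
Level flight ⇒ L = W = m·g = 125000 × 9.81 = 1.2262×10^6 N.
q = ½ρv² = ½ × 0.819 × 236² = 22810 Pa.
CL = W/(q·S) = 1.2262×10^6 / (22810 × 271) = 0.1984.
CD = 0.0215 + 0.0527 × 0.1984² = 0.02357.
L/D = CL/CD = 0.1984 / 0.02357 = 8.42

L/D = 8.42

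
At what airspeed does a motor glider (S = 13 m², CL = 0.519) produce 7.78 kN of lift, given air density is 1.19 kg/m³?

L = ½ρv²S·CL ⇒ v = √(2L/(ρ·S·CL))
v = √(2 × 7780 / (1.19 × 13 × 0.519)) = √1938 = 44 m/s

v = 44 m/s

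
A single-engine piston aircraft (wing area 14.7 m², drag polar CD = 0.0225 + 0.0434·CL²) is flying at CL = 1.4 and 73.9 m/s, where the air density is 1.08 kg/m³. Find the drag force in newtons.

D = 4660 N

CD = 0.0225 + 0.0434 × 1.4² = 0.1076
D = ½ρv²S·CD = ½ × 1.08 × 73.9² × 14.7 × 0.1076 = 4660 N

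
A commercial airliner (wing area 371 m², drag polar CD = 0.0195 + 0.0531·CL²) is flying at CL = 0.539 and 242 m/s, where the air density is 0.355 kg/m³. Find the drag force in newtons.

CD = 0.0195 + 0.0531 × 0.539² = 0.03493
D = ½ρv²S·CD = ½ × 0.355 × 242² × 371 × 0.03493 = 1.35×10^5 N

D = 1.35×10^5 N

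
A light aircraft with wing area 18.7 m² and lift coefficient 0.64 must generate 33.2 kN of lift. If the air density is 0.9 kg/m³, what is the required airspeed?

L = ½ρv²S·CL ⇒ v = √(2L/(ρ·S·CL))
v = √(2 × 33200 / (0.9 × 18.7 × 0.64)) = √6165 = 78.5 m/s

v = 78.5 m/s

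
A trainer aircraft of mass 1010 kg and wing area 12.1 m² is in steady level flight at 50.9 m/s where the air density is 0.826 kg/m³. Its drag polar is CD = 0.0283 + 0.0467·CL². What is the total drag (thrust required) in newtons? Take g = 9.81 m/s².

In steady level flight, lift balances weight: W = mg = 1010 × 9.81 = 9908.1 N.
q = ½ρv² = ½ × 0.826 × 50.9² = 1070 Pa.
Required CL = L/(qS) = 9908.1/(1070·12.1) = 0.7653.
CD = 0.0283 + 0.0467 × 0.7653² = 0.05565.
D = q·S·CD = 1070 × 12.1 × 0.05565 = 720.5 N

D = 721 N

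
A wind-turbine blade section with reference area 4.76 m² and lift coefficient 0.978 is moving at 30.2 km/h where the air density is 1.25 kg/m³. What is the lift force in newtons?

L = 205 N

Convert speed: v = 30.2 km/h ÷ 3.6 = 8.389 m/s.
Dynamic pressure q = ½ρv² = ½ × 1.25 × 8.389² = 43.98 Pa.
L = q·S·CL = 43.98 × 4.76 × 0.978 = 205 N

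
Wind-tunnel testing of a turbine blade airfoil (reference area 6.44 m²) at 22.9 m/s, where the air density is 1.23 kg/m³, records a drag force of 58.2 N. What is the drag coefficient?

CD = 0.028

From D = ½ρv²S·CD, rearranging gives CD = 2D/(ρv²S).
CD = 2 × 58.2 / (1.23 × 22.9² × 6.44) = 0.028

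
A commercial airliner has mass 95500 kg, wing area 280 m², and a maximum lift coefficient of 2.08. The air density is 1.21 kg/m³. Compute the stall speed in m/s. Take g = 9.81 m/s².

Stall occurs when L = W at CL,max. W = mg = 95500 × 9.81 = 9.369×10^5 N.
V_stall = √(2W/(ρ·S·CL,max)) = √(2 × 9.369×10^5 / (1.21 × 280 × 2.08))
V_stall = √2659 = 51.6 m/s

V_stall = 51.6 m/s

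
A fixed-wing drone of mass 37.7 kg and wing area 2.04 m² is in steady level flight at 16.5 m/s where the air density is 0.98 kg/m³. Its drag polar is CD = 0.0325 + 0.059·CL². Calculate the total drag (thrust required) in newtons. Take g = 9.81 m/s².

Weight W = mg = 37.7 × 9.81 = 369.84 N; in level flight L = W.
Dynamic pressure q = 0.5 × 0.98 × 16.5² = 133.4 Pa.
Required CL = L/(qS) = 369.84/(133.4·2.04) = 1.359.
CD = 0.0325 + 0.059 × 1.359² = 0.1415.
D = q·S·CD = 133.4 × 2.04 × 0.1415 = 38.5 N

D = 38.5 N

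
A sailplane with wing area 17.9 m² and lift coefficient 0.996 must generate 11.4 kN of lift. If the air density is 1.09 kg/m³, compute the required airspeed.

v = 34.3 m/s

L = ½ρv²S·CL ⇒ v = √(2L/(ρ·S·CL))
v = √(2 × 11400 / (1.09 × 17.9 × 0.996)) = √1173 = 34.3 m/s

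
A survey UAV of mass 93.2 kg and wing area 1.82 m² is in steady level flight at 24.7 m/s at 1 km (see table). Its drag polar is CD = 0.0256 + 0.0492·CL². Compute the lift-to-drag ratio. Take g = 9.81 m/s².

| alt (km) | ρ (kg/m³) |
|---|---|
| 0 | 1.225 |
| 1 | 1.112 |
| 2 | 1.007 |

At 1 km, from the table: ρ = 1.112 kg/m³.
Weight W = mg = 93.2 × 9.81 = 914.29 N; in level flight L = W.
q = ½ρv² = ½ × 1.112 × 24.7² = 339.2 Pa.
Required CL = L/(qS) = 914.29/(339.2·1.82) = 1.481.
CD = 0.0256 + 0.0492 × 1.481² = 0.1335.
L/D = CL/CD = 1.481 / 0.1335 = 11.1

L/D = 11.1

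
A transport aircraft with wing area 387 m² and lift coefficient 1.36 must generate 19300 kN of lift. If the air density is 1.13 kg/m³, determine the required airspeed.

L = ½ρv²S·CL ⇒ v = √(2L/(ρ·S·CL))
v = √(2 × 1.93×10^7 / (1.13 × 387 × 1.36)) = √64900 = 255 m/s

v = 255 m/s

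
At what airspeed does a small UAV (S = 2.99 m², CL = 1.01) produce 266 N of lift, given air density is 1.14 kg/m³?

v = 12.4 m/s

L = ½ρv²S·CL ⇒ v = √(2L/(ρ·S·CL))
v = √(2 × 266 / (1.14 × 2.99 × 1.01)) = √154.5 = 12.4 m/s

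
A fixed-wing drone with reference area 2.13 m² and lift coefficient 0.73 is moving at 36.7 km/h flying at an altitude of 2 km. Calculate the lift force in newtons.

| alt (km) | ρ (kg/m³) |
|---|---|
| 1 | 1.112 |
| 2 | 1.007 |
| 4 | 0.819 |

L = 81.4 N

At 2 km, from the table: ρ = 1.007 kg/m³.
Convert speed: v = 36.7 km/h ÷ 3.6 = 10.19 m/s.
Dynamic pressure q = ½ρv² = ½ × 1.007 × 10.19² = 52.33 Pa.
L = q·S·CL = 52.33 × 2.13 × 0.73 = 81.4 N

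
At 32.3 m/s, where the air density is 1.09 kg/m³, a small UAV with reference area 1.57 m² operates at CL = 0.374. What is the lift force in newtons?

Dynamic pressure q = ½ρv² = ½ × 1.09 × 32.3² = 568.6 Pa.
L = q·S·CL = 568.6 × 1.57 × 0.374 = 334 N

L = 334 N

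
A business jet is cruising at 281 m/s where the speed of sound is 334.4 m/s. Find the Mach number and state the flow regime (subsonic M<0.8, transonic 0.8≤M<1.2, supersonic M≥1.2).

M = v/a = 281 / 334.4 = 0.84
M = 0.84 → transonic.

M = 0.84 (transonic)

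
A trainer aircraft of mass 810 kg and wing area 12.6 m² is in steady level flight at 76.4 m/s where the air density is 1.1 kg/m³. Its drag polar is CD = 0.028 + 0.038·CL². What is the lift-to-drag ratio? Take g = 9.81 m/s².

In steady level flight, lift balances weight: W = mg = 810 × 9.81 = 7946.1 N.
Dynamic pressure q = 0.5 × 1.1 × 76.4² = 3210 Pa.
CL = W/(q·S) = 7946.1 / (3210 × 12.6) = 0.1964.
CD = 0.028 + 0.038 × 0.1964² = 0.02947.
L/D = CL/CD = 0.1964 / 0.02947 = 6.67

L/D = 6.67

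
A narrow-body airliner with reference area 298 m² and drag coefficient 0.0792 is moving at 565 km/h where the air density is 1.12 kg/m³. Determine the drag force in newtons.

D = 3.26×10^5 N

Convert speed: v = 565 km/h ÷ 3.6 = 156.9 m/s.
D = ½ρv²S·CD = ½ × 1.12 × 156.9² × 298 × 0.0792 = 3.26×10^5 N ≈ 326 kN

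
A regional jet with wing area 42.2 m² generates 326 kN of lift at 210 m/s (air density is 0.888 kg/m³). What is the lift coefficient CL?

From L = ½ρv²S·CL, rearranging gives CL = 2L/(ρv²S).
CL = 2 × 3.26×10^5 / (0.888 × 210² × 42.2) = 0.395

CL = 0.395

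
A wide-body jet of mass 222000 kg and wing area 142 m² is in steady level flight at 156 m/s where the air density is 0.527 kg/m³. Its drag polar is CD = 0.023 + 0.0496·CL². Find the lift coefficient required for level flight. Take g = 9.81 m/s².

CL = 2.39

In steady level flight, lift balances weight: W = mg = 222000 × 9.81 = 2.1778×10^6 N.
Dynamic pressure q = 0.5 × 0.527 × 156² = 6413 Pa.
Required CL = L/(qS) = 2.1778×10^6/(6413·142) = 2.392.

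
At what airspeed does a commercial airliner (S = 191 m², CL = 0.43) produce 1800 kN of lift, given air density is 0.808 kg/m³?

v = 233 m/s

L = ½ρv²S·CL ⇒ v = √(2L/(ρ·S·CL))
v = √(2 × 1.8×10^6 / (0.808 × 191 × 0.43)) = √54250 = 233 m/s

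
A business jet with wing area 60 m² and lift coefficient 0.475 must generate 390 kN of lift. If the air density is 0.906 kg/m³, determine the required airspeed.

L = ½ρv²S·CL ⇒ v = √(2L/(ρ·S·CL))
v = √(2 × 3.9×10^5 / (0.906 × 60 × 0.475)) = √30210 = 174 m/s

v = 174 m/s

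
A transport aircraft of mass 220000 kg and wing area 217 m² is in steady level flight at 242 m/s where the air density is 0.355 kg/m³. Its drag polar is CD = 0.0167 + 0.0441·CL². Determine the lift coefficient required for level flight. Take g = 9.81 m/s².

Level flight ⇒ L = W = m·g = 220000 × 9.81 = 2.1582×10^6 N.
Dynamic pressure q = 0.5 × 0.355 × 242² = 10400 Pa.
CL = 2W/(ρv²S) = 2×2.1582×10^6/(0.355×242²×217) = 0.9568.

CL = 0.957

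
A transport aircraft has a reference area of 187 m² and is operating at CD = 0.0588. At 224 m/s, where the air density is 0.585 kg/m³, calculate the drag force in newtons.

D = 1.61×10^5 N

D = ½ρv²S·CD = ½ × 0.585 × 224² × 187 × 0.0588 = 1.61×10^5 N ≈ 161 kN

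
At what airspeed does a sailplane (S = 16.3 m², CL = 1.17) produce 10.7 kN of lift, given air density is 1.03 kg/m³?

v = 33 m/s

L = ½ρv²S·CL ⇒ v = √(2L/(ρ·S·CL))
v = √(2 × 10700 / (1.03 × 16.3 × 1.17)) = √1089 = 33 m/s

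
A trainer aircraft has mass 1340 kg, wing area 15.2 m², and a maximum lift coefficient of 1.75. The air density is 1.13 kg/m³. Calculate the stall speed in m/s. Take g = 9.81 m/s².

At stall, lift equals weight: L = W = m·g = 1340 × 9.81 = 13150 N.
V_stall = √(2W/(ρ·S·CL,max)) = √(2 × 13150 / (1.13 × 15.2 × 1.75))
V_stall = √874.7 = 29.6 m/s

V_stall = 29.6 m/s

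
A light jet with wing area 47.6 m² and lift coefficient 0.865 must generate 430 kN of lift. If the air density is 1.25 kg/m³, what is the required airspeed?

L = ½ρv²S·CL ⇒ v = √(2L/(ρ·S·CL))
v = √(2 × 4.3×10^5 / (1.25 × 47.6 × 0.865)) = √16710 = 129 m/s

v = 129 m/s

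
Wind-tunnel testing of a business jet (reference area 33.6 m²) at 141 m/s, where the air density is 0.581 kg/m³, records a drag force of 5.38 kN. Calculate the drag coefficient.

From D = ½ρv²S·CD, rearranging gives CD = 2D/(ρv²S).
CD = 2 × 5380 / (0.581 × 141² × 33.6) = 0.0277

CD = 0.0277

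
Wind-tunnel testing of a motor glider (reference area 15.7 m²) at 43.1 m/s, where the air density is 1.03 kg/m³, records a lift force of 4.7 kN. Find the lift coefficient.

CL = 0.313

From L = ½ρv²S·CL, rearranging gives CL = 2L/(ρv²S).
CL = 2 × 4700 / (1.03 × 43.1² × 15.7) = 0.313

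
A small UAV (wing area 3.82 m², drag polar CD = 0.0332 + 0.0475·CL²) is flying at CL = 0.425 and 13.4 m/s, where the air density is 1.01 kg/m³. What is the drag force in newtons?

CD = 0.0332 + 0.0475 × 0.425² = 0.04178
D = ½ρv²S·CD = ½ × 1.01 × 13.4² × 3.82 × 0.04178 = 14.5 N

D = 14.5 N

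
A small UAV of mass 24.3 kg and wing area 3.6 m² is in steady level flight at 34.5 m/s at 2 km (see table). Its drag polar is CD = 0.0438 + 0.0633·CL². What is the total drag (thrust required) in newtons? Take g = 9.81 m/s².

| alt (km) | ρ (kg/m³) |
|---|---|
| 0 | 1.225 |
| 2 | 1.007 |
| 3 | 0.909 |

D = 96.2 N

At 2 km, from the table: ρ = 1.007 kg/m³.
In steady level flight, lift balances weight: W = mg = 24.3 × 9.81 = 238.38 N.
Dynamic pressure q = 0.5 × 1.007 × 34.5² = 599.3 Pa.
CL = W/(q·S) = 238.38 / (599.3 × 3.6) = 0.1105.
CD = 0.0438 + 0.0633 × 0.1105² = 0.04457.
D = q·S·CD = 599.3 × 3.6 × 0.04457 = 96.16 N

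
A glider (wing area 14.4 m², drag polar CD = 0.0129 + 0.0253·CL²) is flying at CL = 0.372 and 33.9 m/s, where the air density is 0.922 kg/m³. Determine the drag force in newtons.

CD = 0.0129 + 0.0253 × 0.372² = 0.0164
D = ½ρv²S·CD = ½ × 0.922 × 33.9² × 14.4 × 0.0164 = 125 N

D = 125 N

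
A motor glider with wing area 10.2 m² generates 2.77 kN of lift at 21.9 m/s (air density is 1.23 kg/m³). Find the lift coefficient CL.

CL = 0.921

From L = ½ρv²S·CL, rearranging gives CL = 2L/(ρv²S).
CL = 2 × 2770 / (1.23 × 21.9² × 10.2) = 0.921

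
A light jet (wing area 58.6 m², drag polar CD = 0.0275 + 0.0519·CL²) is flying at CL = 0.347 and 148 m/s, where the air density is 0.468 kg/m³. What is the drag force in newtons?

D = 10100 N

CD = 0.0275 + 0.0519 × 0.347² = 0.03375
D = ½ρv²S·CD = ½ × 0.468 × 148² × 58.6 × 0.03375 = 10100 N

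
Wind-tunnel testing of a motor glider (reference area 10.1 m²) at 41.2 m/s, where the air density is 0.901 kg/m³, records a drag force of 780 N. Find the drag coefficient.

From D = ½ρv²S·CD, rearranging gives CD = 2D/(ρv²S).
CD = 2 × 780 / (0.901 × 41.2² × 10.1) = 0.101

CD = 0.101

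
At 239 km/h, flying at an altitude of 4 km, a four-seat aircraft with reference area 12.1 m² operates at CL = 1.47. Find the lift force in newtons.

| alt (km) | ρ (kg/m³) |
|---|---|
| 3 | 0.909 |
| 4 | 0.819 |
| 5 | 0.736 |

At 4 km, from the table: ρ = 0.819 kg/m³.
Convert speed: v = 239 km/h ÷ 3.6 = 66.39 m/s.
Dynamic pressure q = ½ρv² = ½ × 0.819 × 66.39² = 1805 Pa.
L = q·S·CL = 1805 × 12.1 × 1.47 = 32100 N ≈ 32.1 kN

L = 32100 N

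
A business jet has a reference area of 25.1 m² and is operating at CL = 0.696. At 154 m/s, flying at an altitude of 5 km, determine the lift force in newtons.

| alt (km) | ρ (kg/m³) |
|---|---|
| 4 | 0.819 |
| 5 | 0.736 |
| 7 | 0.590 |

At 5 km, from the table: ρ = 0.736 kg/m³.
Dynamic pressure q = ½ρv² = ½ × 0.736 × 154² = 8727 Pa.
L = q·S·CL = 8727 × 25.1 × 0.696 = 1.52×10^5 N ≈ 152 kN

L = 1.52×10^5 N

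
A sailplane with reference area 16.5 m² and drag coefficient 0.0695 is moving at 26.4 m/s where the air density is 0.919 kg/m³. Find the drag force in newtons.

D = 367 N

D = ½ρv²S·CD = ½ × 0.919 × 26.4² × 16.5 × 0.0695 = 367 N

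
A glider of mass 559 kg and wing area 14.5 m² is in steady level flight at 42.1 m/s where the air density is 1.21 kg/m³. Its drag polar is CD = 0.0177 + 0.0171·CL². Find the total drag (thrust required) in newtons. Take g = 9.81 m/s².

D = 308 N

Level flight ⇒ L = W = m·g = 559 × 9.81 = 5483.8 N.
q = ½ρv² = ½ × 1.21 × 42.1² = 1072 Pa.
CL = 2W/(ρv²S) = 2×5483.8/(1.21×42.1²×14.5) = 0.3527.
CD = 0.0177 + 0.0171 × 0.3527² = 0.01983.
D = q·S·CD = 1072 × 14.5 × 0.01983 = 308.3 N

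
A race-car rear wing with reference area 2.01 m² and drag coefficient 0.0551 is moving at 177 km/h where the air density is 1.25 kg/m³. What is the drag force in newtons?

Convert speed: v = 177 km/h ÷ 3.6 = 49.17 m/s.
Dynamic pressure q = ½ρv² = ½ × 1.25 × 49.17² = 1511 Pa.
D = q·S·CD = 1511 × 2.01 × 0.0551 = 167 N

D = 167 N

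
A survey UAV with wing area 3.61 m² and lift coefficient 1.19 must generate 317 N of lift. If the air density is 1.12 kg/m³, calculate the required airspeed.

v = 11.5 m/s

L = ½ρv²S·CL ⇒ v = √(2L/(ρ·S·CL))
v = √(2 × 317 / (1.12 × 3.61 × 1.19)) = √131.8 = 11.5 m/s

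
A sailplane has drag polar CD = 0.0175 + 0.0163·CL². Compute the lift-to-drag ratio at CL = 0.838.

CD = 0.0175 + 0.0163 × 0.838² = 0.02895
L/D = CL/CD = 0.838 / 0.02895 = 28.9

L/D = 28.9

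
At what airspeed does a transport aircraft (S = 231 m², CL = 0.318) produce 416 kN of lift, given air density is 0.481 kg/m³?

v = 153 m/s

L = ½ρv²S·CL ⇒ v = √(2L/(ρ·S·CL))
v = √(2 × 4.16×10^5 / (0.481 × 231 × 0.318)) = √23550 = 153 m/s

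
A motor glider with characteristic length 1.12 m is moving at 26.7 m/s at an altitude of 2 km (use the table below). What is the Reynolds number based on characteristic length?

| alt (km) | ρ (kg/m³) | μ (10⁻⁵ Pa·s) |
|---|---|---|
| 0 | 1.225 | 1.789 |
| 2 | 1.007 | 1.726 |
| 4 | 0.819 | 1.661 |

Re = 1.74×10^6

At 2 km, from the table: ρ = 1.007 kg/m³, μ = 1.726×10⁻⁵ Pa·s.
Re = ρ·v·c/μ = 1.007 × 26.7 × 1.12 / (1.726×10⁻⁵) = 1.74×10^6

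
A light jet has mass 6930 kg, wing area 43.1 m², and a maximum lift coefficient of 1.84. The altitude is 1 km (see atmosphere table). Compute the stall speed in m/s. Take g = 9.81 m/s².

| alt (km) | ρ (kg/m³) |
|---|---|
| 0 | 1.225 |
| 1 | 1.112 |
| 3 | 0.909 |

V_stall = 39.3 m/s

At 1 km, from the table: ρ = 1.112 kg/m³.
At stall, lift equals weight: L = W = m·g = 6930 × 9.81 = 67980 N.
V_stall = √(2W/(ρ·S·CL,max)) = √(2 × 67980 / (1.112 × 43.1 × 1.84))
V_stall = √1542 = 39.3 m/s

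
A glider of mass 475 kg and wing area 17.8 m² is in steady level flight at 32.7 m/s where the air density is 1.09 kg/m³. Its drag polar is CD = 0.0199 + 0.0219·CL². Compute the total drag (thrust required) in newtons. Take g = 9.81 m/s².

Weight W = mg = 475 × 9.81 = 4659.8 N; in level flight L = W.
q = ½ρv² = ½ × 1.09 × 32.7² = 582.8 Pa.
CL = 2W/(ρv²S) = 2×4659.8/(1.09×32.7²×17.8) = 0.4492.
CD = 0.0199 + 0.0219 × 0.4492² = 0.02432.
D = q·S·CD = 582.8 × 17.8 × 0.02432 = 252.3 N

D = 252 N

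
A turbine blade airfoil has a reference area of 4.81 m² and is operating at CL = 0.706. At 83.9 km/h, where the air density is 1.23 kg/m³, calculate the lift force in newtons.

L = 1130 N

Convert speed: v = 83.9 km/h ÷ 3.6 = 23.31 m/s.
L = ½ρv²S·CL = ½ × 1.23 × 23.31² × 4.81 × 0.706 = 1130 N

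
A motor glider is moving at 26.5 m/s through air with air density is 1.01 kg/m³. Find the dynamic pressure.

q = 355 Pa

q = ½ρv² = ½ × 1.01 × 26.5² = 355 Pa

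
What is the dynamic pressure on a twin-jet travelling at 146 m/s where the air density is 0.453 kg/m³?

q = ½ρv² = ½ × 0.453 × 146² = 4830 Pa

q = 4830 Pa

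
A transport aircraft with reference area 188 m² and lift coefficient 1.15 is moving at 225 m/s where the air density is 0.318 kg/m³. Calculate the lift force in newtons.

Dynamic pressure q = ½ρv² = ½ × 0.318 × 225² = 8049 Pa.
L = q·S·CL = 8049 × 188 × 1.15 = 1.74×10^6 N ≈ 1740 kN

L = 1.74×10^6 N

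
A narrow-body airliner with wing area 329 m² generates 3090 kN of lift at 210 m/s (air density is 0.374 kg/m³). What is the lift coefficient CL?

From L = ½ρv²S·CL, rearranging gives CL = 2L/(ρv²S).
CL = 2 × 3.09×10^6 / (0.374 × 210² × 329) = 1.14

CL = 1.14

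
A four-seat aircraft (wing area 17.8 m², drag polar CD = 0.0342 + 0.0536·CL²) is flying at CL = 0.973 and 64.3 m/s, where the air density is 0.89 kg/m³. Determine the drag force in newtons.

CD = 0.0342 + 0.0536 × 0.973² = 0.08494
D = ½ρv²S·CD = ½ × 0.89 × 64.3² × 17.8 × 0.08494 = 2780 N

D = 2780 N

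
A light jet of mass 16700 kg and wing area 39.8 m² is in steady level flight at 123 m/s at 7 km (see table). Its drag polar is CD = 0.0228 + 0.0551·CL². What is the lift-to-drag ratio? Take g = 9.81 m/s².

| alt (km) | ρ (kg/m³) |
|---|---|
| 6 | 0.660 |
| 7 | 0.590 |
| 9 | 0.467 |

At 7 km, from the table: ρ = 0.590 kg/m³.
In steady level flight, lift balances weight: W = mg = 16700 × 9.81 = 1.6383×10^5 N.
q = ½ρv² = ½ × 0.59 × 123² = 4463 Pa.
CL = W/(q·S) = 1.6383×10^5 / (4463 × 39.8) = 0.9223.
CD = 0.0228 + 0.0551 × 0.9223² = 0.06967.
L/D = CL/CD = 0.9223 / 0.06967 = 13.2

L/D = 13.2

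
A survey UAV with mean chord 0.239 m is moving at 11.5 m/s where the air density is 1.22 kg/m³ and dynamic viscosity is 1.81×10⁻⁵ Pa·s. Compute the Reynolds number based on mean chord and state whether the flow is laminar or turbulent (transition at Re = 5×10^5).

Re = ρ·v·c/μ = 1.22 × 11.5 × 0.239 / (1.81×10⁻⁵) = 1.85×10^5
Since 1.85×10^5 < 5×10^5, the flow is laminar.

Re = 1.85×10^5 (laminar)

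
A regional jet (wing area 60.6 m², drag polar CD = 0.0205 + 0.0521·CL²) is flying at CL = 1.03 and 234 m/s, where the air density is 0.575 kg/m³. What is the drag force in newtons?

CD = 0.0205 + 0.0521 × 1.03² = 0.07577
D = ½ρv²S·CD = ½ × 0.575 × 234² × 60.6 × 0.07577 = 72300 N

D = 72300 N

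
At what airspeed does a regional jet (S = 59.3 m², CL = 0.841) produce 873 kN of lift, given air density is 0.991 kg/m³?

L = ½ρv²S·CL ⇒ v = √(2L/(ρ·S·CL))
v = √(2 × 8.73×10^5 / (0.991 × 59.3 × 0.841)) = √35330 = 188 m/s

v = 188 m/s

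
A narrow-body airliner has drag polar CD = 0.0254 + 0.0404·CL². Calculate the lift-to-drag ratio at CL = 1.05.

CD = 0.0254 + 0.0404 × 1.05² = 0.06994
L/D = CL/CD = 1.05 / 0.06994 = 15

L/D = 15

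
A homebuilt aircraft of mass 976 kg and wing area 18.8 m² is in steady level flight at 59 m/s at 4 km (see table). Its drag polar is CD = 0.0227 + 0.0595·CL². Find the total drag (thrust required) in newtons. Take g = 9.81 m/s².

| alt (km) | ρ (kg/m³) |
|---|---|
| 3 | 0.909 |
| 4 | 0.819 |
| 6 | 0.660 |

At 4 km, from the table: ρ = 0.819 kg/m³.
Level flight ⇒ L = W = m·g = 976 × 9.81 = 9574.6 N.
q = ½ρv² = ½ × 0.819 × 59² = 1425 Pa.
CL = W/(q·S) = 9574.6 / (1425 × 18.8) = 0.3573.
CD = 0.0227 + 0.0595 × 0.3573² = 0.03029.
D = q·S·CD = 1425 × 18.8 × 0.03029 = 811.9 N

D = 812 N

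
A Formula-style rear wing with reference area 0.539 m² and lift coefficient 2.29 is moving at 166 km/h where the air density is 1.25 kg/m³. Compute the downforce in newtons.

L = 1640 N

Convert speed: v = 166 km/h ÷ 3.6 = 46.11 m/s.
L = ½ρv²S·CL = ½ × 1.25 × 46.11² × 0.539 × 2.29 = 1640 N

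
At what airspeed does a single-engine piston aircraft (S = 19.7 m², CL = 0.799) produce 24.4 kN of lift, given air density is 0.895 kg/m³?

v = 58.9 m/s

L = ½ρv²S·CL ⇒ v = √(2L/(ρ·S·CL))
v = √(2 × 24400 / (0.895 × 19.7 × 0.799)) = √3464 = 58.9 m/s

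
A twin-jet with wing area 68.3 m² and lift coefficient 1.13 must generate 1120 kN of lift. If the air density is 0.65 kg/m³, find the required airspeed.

L = ½ρv²S·CL ⇒ v = √(2L/(ρ·S·CL))
v = √(2 × 1.12×10^6 / (0.65 × 68.3 × 1.13)) = √44650 = 211 m/s

v = 211 m/s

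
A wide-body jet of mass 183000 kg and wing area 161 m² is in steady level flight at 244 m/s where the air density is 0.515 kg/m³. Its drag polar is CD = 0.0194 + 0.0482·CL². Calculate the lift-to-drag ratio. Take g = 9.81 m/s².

L/D = 16.2

Weight W = mg = 183000 × 9.81 = 1.7952×10^6 N; in level flight L = W.
Dynamic pressure q = 0.5 × 0.515 × 244² = 15330 Pa.
CL = 2W/(ρv²S) = 2×1.7952×10^6/(0.515×244²×161) = 0.7273.
CD = 0.0194 + 0.0482 × 0.7273² = 0.0449.
L/D = CL/CD = 0.7273 / 0.0449 = 16.2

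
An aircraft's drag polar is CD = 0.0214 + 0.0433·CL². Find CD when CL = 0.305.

CD = 0.0214 + 0.0433 × 0.305² = 0.0214 + 0.004028 = 0.0254

CD = 0.0254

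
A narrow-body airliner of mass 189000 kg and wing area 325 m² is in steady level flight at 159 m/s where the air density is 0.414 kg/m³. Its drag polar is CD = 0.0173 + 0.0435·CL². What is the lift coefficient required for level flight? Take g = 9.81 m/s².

Weight W = mg = 189000 × 9.81 = 1.8541×10^6 N; in level flight L = W.
Dynamic pressure q = 0.5 × 0.414 × 159² = 5233 Pa.
Required CL = L/(qS) = 1.8541×10^6/(5233·325) = 1.09.

CL = 1.09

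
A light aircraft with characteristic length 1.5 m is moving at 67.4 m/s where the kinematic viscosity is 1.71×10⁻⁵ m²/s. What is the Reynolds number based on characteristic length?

Re = 5.91×10^6

Re = v·c/ν = 67.4 × 1.5 / (1.71×10⁻⁵) = 5.91×10^6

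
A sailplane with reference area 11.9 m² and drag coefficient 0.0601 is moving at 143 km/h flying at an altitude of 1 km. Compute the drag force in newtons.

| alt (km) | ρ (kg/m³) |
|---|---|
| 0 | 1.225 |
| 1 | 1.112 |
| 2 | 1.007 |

At 1 km, from the table: ρ = 1.112 kg/m³.
Convert speed: v = 143 km/h ÷ 3.6 = 39.72 m/s.
Dynamic pressure q = ½ρv² = ½ × 1.112 × 39.72² = 877.3 Pa.
D = q·S·CD = 877.3 × 11.9 × 0.0601 = 627 N

D = 627 N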